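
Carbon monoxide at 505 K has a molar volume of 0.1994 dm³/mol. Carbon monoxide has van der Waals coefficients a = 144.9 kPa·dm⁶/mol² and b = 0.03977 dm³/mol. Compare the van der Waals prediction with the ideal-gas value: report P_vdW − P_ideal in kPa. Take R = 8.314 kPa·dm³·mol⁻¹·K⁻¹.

ΔP ≈ 1602 kPa

Ideal: P_ideal = RT/V_m = (8.314)(505)/0.1994 = 21056.0 kPa
vdW: P = RT/(V_m − b) − a/V_m² = 4198.57/0.159630 − 144.9/0.0397604 = 26301.9 − 3644.33 = 22657.6 kPa
ΔP = 22657.6 − 21056.0 = 1602 kPa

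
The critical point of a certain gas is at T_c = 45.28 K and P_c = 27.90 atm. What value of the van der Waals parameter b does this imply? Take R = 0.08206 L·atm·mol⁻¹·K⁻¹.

From T_c = 8a/(27Rb) and P_c = a/(27b²): b = R T_c/(8 P_c).
b = (0.08206)(45.28)/(8×27.90) = 3.7157/223.20 = 0.01665 L/mol

b ≈ 0.01665 L/mol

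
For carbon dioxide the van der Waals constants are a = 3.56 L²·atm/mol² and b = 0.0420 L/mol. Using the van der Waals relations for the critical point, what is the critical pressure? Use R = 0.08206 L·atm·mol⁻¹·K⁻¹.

P_c ≈ 74.75 atm

For a van der Waals gas, P_c = a/(27b²).
P_c = 3.56/(27×(0.0420)²) = 3.56/0.047628 = 74.75 atm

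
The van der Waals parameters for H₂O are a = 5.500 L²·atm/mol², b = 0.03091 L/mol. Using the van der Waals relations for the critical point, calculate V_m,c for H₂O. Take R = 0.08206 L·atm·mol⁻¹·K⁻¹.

For a van der Waals gas, V_m,c = 3b.
V_m,c = 3×0.03091 = 0.09273 L/mol

V_m,c ≈ 0.09273 L/mol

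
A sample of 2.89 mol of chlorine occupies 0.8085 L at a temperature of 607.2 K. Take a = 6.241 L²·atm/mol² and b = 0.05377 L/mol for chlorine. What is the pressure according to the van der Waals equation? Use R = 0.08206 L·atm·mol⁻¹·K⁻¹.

P = nRT/(V − nb) − a n²/V²
nRT/(V − nb) = (2.89)(0.08206)(607.2)/(0.8085 − 2.89×0.05377) = 144.00/0.65310 = 220.49 atm
a n²/V² = (6.241)(2.89)²/(0.8085)² = 79.742 atm
P = 220.49 − 79.742 = 140.7 atm

P ≈ 140.7 atm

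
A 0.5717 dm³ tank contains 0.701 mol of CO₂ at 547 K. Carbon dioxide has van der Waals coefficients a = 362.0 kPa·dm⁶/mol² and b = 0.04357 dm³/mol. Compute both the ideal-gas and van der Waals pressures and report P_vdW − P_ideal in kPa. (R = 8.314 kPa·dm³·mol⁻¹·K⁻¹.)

ΔP ≈ -229.5 kPa

Ideal: P_ideal = nRT/V = (0.701)(8.314)(547)/0.5717 = 5576.31 kPa
vdW: P = nRT/(V − nb) − a n²/V² = 3187.98/0.541157 − 177.887/0.326841 = 5891.04 − 544.262 = 5346.78 kPa
ΔP = 5346.78 − 5576.31 = -229.5 kPa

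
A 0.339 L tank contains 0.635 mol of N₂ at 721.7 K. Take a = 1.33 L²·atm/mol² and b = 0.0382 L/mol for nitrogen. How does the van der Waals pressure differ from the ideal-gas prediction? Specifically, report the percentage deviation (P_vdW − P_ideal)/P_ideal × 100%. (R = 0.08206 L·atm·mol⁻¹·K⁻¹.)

Ideal: P_ideal = nRT/V = (0.635)(0.08206)(721.7)/0.339 = 110.933 atm
vdW: P = nRT/(V − nb) − a n²/V² = 37.6064/0.314743 − 0.536289/0.114921 = 119.483 − 4.66659 = 114.816 atm
% deviation = (114.816 − 110.933)/110.933 × 100% = 3.50%

3.50 %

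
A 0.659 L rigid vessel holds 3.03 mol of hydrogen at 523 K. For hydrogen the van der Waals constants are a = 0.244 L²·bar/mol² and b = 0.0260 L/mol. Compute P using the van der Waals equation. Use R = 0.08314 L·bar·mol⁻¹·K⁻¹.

P ≈ 221.9 bar

P = nRT/(V − nb) − a n²/V²
nRT/(V − nb) = (3.03)(0.08314)(523)/(0.659 − 3.03×0.0260) = 131.75/0.58022 = 227.07 bar
a n²/V² = (0.244)(3.03)²/(0.659)² = 5.1583 bar
P = 227.07 − 5.1583 = 221.9 bar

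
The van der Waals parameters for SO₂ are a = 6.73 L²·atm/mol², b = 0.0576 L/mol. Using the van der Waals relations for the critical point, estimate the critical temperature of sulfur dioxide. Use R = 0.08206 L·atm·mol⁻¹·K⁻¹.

T_c ≈ 421.9 K

For a van der Waals gas, T_c = 8a/(27Rb).
T_c = 8×6.73/(27×0.08206×0.0576) = 53.840/0.12762 = 421.9 K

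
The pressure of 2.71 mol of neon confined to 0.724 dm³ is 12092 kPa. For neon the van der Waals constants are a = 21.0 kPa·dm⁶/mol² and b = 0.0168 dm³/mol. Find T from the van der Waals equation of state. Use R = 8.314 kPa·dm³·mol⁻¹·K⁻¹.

T ≈ 373.0 K

T = (P + a n²/V²)(V − nb)/(nR)
P + a n²/V² = 12092 + (21.0)(2.71)²/(0.724)² = 12386 kPa
V − nb = 0.724 − (2.71)(0.0168) = 0.67847 dm³
T = (12386)(0.67847)/((2.71)(8.314)) = 373.0 K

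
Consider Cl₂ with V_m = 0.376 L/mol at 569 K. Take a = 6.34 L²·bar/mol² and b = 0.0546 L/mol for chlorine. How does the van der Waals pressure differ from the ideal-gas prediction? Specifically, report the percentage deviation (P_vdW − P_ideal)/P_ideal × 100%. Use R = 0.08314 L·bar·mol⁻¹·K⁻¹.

Ideal: P_ideal = RT/V_m = (0.08314)(569)/0.376 = 125.816 bar
vdW: P = RT/(V_m − b) − a/V_m² = 47.3067/0.321400 − 6.34/0.141376 = 147.189 − 44.8450 = 102.344 bar
% deviation = (102.344 − 125.816)/125.816 × 100% = -18.66%

-18.66 %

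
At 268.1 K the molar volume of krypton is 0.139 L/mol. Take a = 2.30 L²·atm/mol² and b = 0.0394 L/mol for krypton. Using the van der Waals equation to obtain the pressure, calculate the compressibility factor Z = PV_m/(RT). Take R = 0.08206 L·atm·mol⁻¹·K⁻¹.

Z ≈ 0.6435

P = RT/(V_m − b) − a/V_m² = (0.08206)(268.1)/(0.139 − 0.0394) − 2.30/(0.139)²
  = 22.000/0.099600 − 119.04 = 220.88 − 119.04 = 101.84 atm
Z = PV_m/(RT) = (101.84)(0.139)/((0.08206)(268.1)) = 14.156/22.000 = 0.6435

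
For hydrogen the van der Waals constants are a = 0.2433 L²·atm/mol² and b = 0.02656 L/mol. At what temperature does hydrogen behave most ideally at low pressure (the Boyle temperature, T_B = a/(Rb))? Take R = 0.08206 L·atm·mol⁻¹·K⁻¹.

For a van der Waals gas the second virial coefficient B₂ = b − a/(RT) vanishes at T_B = a/(Rb).
T_B = 0.2433/(0.08206×0.02656) = 0.2433/0.0021795 = 111.6 K

T_B ≈ 111.6 K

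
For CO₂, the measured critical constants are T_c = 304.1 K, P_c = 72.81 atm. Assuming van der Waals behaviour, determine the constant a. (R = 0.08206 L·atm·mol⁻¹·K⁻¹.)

a ≈ 3.608 L²·atm/mol²

From T_c = 8a/(27Rb) and P_c = a/(27b²): a = 27 R² T_c²/(64 P_c).
a = 27×(0.08206)²×(304.1)²/(64×72.81) = 16814/4659.8 = 3.608 L²·atm/mol²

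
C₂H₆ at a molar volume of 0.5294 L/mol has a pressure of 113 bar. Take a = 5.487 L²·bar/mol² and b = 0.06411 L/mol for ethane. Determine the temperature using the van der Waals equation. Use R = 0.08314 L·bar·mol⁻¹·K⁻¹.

T = (P + a/V_m²)(V_m − b)/R
P + a/V_m² = 113 + 5.487/(0.5294)² = 132.58 bar
V_m − b = 0.5294 − 0.06411 = 0.46529 L/mol
T = (132.58)(0.46529)/0.08314 = 742.0 K

T ≈ 742.0 K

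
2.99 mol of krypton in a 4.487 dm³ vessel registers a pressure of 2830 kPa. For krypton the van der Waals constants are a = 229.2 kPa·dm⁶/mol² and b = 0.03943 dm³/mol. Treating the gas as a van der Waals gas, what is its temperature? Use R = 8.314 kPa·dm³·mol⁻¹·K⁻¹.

T = (P + a n²/V²)(V − nb)/(nR)
P + a n²/V² = 2830 + (229.2)(2.99)²/(4.487)² = 2931.8 kPa
V − nb = 4.487 − (2.99)(0.03943) = 4.3691 dm³
T = (2931.8)(4.3691)/((2.99)(8.314)) = 515.3 K

T ≈ 515.3 K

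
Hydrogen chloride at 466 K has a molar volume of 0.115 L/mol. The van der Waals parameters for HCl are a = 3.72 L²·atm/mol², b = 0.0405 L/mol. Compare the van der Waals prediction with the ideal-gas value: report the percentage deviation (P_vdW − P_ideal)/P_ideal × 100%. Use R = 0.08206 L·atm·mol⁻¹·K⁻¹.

-30.23 %

Ideal: P_ideal = RT/V_m = (0.08206)(466)/0.115 = 332.521 atm
vdW: P = RT/(V_m − b) − a/V_m² = 38.2400/0.0745000 − 3.72/0.0132250 = 513.289 − 281.285 = 232.004 atm
% deviation = (232.004 − 332.521)/332.521 × 100% = -30.23%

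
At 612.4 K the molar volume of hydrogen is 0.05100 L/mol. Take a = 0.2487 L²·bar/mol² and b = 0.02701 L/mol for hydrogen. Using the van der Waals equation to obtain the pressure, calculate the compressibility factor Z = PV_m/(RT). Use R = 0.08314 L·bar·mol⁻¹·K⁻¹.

Z ≈ 2.030

P = RT/(V_m − b) − a/V_m² = (0.08314)(612.4)/(0.05100 − 0.02701) − 0.2487/(0.05100)²
  = 50.915/0.023990 − 95.617 = 2122.3 − 95.617 = 2026.7 bar
Z = PV_m/(RT) = (2026.7)(0.05100)/((0.08314)(612.4)) = 103.36/50.915 = 2.030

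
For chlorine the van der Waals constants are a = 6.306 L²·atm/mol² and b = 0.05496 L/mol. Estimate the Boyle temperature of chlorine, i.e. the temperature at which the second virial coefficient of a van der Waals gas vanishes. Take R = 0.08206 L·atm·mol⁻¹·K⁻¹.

T_B ≈ 1398 K

For a van der Waals gas the second virial coefficient B₂ = b − a/(RT) vanishes at T_B = a/(Rb).
T_B = 6.306/(0.08206×0.05496) = 6.306/0.0045100 = 1398 K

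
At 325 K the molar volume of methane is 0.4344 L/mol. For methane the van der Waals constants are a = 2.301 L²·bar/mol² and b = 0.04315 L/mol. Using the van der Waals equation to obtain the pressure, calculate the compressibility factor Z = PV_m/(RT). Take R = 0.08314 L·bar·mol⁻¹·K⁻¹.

P = RT/(V_m − b) − a/V_m² = (0.08314)(325)/(0.4344 − 0.04315) − 2.301/(0.4344)²
  = 27.021/0.39125 − 12.194 = 69.063 − 12.194 = 56.869 bar
Z = PV_m/(RT) = (56.869)(0.4344)/((0.08314)(325)) = 24.704/27.021 = 0.9143

Z ≈ 0.9143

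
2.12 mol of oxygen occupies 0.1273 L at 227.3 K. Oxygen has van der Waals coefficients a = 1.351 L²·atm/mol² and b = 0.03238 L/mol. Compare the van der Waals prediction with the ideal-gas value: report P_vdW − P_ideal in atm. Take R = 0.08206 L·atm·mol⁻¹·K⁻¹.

Ideal: P_ideal = nRT/V = (2.12)(0.08206)(227.3)/0.1273 = 310.626 atm
vdW: P = nRT/(V − nb) − a n²/V² = 39.5427/0.0586544 − 6.07193/0.0162053 = 674.164 − 374.688 = 299.476 atm
ΔP = 299.476 − 310.626 = -11.15 atm

ΔP ≈ -11.15 atm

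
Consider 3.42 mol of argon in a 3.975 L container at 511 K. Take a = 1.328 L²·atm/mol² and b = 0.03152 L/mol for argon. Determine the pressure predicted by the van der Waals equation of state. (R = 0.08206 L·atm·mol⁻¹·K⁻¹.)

P ≈ 36.10 atm

P = nRT/(V − nb) − a n²/V²
nRT/(V − nb) = (3.42)(0.08206)(511)/(3.975 − 3.42×0.03152) = 143.41/3.8672 = 37.084 atm
a n²/V² = (1.328)(3.42)²/(3.975)² = 0.98305 atm
P = 37.084 − 0.98305 = 36.10 atm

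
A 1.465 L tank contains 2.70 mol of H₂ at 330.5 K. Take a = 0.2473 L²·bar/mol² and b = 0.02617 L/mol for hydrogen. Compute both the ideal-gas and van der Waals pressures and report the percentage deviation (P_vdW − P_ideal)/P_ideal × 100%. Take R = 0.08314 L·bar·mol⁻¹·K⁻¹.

Ideal: P_ideal = nRT/V = (2.70)(0.08314)(330.5)/1.465 = 50.6416 bar
vdW: P = nRT/(V − nb) − a n²/V² = 74.1900/1.39434 − 1.80282/2.14623 = 53.2080 − 0.839994 = 52.3680 bar
% deviation = (52.3680 − 50.6416)/50.6416 × 100% = 3.41%

3.41 %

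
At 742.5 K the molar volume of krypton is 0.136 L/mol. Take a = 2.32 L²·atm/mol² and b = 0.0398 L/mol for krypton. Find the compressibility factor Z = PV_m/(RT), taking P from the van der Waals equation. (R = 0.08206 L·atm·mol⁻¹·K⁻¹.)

Z ≈ 1.134

P = RT/(V_m − b) − a/V_m² = (0.08206)(742.5)/(0.136 − 0.0398) − 2.32/(0.136)²
  = 60.930/0.096200 − 125.43 = 633.37 − 125.43 = 507.94 atm
Z = PV_m/(RT) = (507.94)(0.136)/((0.08206)(742.5)) = 69.080/60.930 = 1.134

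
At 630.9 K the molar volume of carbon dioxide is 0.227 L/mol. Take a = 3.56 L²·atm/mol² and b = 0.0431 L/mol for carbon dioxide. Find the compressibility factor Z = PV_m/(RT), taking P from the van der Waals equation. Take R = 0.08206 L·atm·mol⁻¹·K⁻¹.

P = RT/(V_m − b) − a/V_m² = (0.08206)(630.9)/(0.227 − 0.0431) − 3.56/(0.227)²
  = 51.772/0.18390 − 69.087 = 281.52 − 69.087 = 212.43 atm
Z = PV_m/(RT) = (212.43)(0.227)/((0.08206)(630.9)) = 48.222/51.772 = 0.9314

Z ≈ 0.9314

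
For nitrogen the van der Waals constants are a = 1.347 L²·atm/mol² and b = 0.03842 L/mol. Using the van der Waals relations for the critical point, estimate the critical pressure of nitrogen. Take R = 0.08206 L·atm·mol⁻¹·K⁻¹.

For a van der Waals gas, P_c = a/(27b²).
P_c = 1.347/(27×(0.03842)²) = 1.347/0.039855 = 33.80 atm

P_c ≈ 33.80 atm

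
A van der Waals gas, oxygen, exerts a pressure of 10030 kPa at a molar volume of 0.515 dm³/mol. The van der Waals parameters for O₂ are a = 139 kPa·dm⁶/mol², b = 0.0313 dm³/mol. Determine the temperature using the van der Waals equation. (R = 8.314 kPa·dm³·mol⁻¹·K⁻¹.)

T ≈ 614.0 K

T = (P + a/V_m²)(V_m − b)/R
P + a/V_m² = 10030 + 139/(0.515)² = 10554 kPa
V_m − b = 0.515 − 0.0313 = 0.48370 dm³/mol
T = (10554)(0.48370)/8.314 = 614.0 K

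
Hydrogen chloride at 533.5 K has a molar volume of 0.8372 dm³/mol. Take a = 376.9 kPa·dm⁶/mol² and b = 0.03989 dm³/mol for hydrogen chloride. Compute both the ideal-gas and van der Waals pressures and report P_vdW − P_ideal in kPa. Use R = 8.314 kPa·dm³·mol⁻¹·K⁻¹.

Ideal: P_ideal = RT/V_m = (8.314)(533.5)/0.8372 = 5298.04 kPa
vdW: P = RT/(V_m − b) − a/V_m² = 4435.52/0.797310 − 376.9/0.700904 = 5563.11 − 537.734 = 5025.38 kPa
ΔP = 5025.38 − 5298.04 = -272.7 kPa

ΔP ≈ -272.7 kPa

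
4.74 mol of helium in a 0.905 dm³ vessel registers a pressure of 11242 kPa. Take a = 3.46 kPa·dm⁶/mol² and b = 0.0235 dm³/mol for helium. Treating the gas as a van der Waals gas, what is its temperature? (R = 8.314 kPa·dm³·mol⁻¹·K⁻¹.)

T ≈ 228.3 K

T = (P + a n²/V²)(V − nb)/(nR)
P + a n²/V² = 11242 + (3.46)(4.74)²/(0.905)² = 11337 kPa
V − nb = 0.905 − (4.74)(0.0235) = 0.79361 dm³
T = (11337)(0.79361)/((4.74)(8.314)) = 228.3 K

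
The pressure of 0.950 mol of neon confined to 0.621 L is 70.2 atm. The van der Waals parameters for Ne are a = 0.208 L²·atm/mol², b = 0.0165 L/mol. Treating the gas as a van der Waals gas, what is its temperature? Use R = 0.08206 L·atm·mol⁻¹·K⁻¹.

T = (P + a n²/V²)(V − nb)/(nR)
P + a n²/V² = 70.2 + (0.208)(0.950)²/(0.621)² = 70.687 atm
V − nb = 0.621 − (0.950)(0.0165) = 0.60533 L
T = (70.687)(0.60533)/((0.950)(0.08206)) = 548.9 K

T ≈ 548.9 K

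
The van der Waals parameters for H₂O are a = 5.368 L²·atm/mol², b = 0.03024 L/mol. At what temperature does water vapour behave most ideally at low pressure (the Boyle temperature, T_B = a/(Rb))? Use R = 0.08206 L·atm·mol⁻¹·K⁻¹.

For a van der Waals gas the second virial coefficient B₂ = b − a/(RT) vanishes at T_B = a/(Rb).
T_B = 5.368/(0.08206×0.03024) = 5.368/0.0024815 = 2163 K

T_B ≈ 2163 K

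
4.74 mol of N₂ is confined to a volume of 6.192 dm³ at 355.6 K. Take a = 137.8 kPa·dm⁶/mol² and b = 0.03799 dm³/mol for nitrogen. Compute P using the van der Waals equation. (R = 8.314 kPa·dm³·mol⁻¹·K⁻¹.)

P = nRT/(V − nb) − a n²/V²
nRT/(V − nb) = (4.74)(8.314)(355.6)/(6.192 − 4.74×0.03799) = 14014/6.0119 = 2331.0 kPa
a n²/V² = (137.8)(4.74)²/(6.192)² = 80.750 kPa
P = 2331.0 − 80.750 = 2250 kPa

P ≈ 2250 kPa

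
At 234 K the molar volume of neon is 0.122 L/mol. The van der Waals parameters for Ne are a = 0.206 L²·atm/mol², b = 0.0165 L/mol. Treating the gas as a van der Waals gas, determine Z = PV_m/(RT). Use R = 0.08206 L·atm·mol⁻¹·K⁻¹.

Z ≈ 1.068

P = RT/(V_m − b) − a/V_m² = (0.08206)(234)/(0.122 − 0.0165) − 0.206/(0.122)²
  = 19.202/0.10550 − 13.840 = 182.01 − 13.840 = 168.17 atm
Z = PV_m/(RT) = (168.17)(0.122)/((0.08206)(234)) = 20.517/19.202 = 1.068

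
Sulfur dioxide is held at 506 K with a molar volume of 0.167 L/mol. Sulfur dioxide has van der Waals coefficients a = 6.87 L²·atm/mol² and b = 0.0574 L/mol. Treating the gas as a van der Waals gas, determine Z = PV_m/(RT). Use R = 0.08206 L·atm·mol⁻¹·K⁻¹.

Z ≈ 0.5330

P = RT/(V_m − b) − a/V_m² = (0.08206)(506)/(0.167 − 0.0574) − 6.87/(0.167)²
  = 41.522/0.10960 − 246.33 = 378.85 − 246.33 = 132.52 atm
Z = PV_m/(RT) = (132.52)(0.167)/((0.08206)(506)) = 22.131/41.522 = 0.5330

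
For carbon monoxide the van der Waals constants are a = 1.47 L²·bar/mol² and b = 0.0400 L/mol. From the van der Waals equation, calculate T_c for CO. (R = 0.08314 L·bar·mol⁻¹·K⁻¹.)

T_c ≈ 131.0 K

For a van der Waals gas, T_c = 8a/(27Rb).
T_c = 8×1.47/(27×0.08314×0.0400) = 11.760/0.089791 = 131.0 K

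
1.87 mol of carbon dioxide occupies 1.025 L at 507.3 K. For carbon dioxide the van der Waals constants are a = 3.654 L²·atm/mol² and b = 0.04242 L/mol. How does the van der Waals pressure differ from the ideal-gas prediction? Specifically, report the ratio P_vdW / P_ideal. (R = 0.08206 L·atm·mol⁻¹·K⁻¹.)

Ideal: P_ideal = nRT/V = (1.87)(0.08206)(507.3)/1.025 = 75.9476 atm
vdW: P = nRT/(V − nb) − a n²/V² = 77.8463/0.945675 − 12.7777/1.05063 = 82.3182 − 12.1619 = 70.1563 atm
Ratio = 70.1563/75.9476 = 0.9237

P_vdW / P_ideal ≈ 0.9237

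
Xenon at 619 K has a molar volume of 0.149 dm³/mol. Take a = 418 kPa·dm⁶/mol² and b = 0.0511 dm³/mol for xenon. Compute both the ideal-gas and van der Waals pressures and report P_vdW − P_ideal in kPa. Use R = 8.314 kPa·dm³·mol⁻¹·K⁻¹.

Ideal: P_ideal = RT/V_m = (8.314)(619)/0.149 = 34539.4 kPa
vdW: P = RT/(V_m − b) − a/V_m² = 5146.37/0.0979000 − 418/0.0222010 = 52567.6 − 18828.0 = 33739.6 kPa
ΔP = 33739.6 − 34539.4 = -800 kPa

ΔP ≈ -800 kPa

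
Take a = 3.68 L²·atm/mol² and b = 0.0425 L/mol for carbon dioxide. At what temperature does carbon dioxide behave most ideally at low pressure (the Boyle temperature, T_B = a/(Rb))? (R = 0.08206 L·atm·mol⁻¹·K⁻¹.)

For a van der Waals gas the second virial coefficient B₂ = b − a/(RT) vanishes at T_B = a/(Rb).
T_B = 3.68/(0.08206×0.0425) = 3.68/0.0034876 = 1055 K

T_B ≈ 1055 K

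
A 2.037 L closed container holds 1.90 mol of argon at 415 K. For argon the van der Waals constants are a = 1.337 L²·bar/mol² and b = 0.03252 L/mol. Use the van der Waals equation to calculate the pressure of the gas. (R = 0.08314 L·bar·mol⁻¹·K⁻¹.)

P = nRT/(V − nb) − a n²/V²
nRT/(V − nb) = (1.90)(0.08314)(415)/(2.037 − 1.90×0.03252) = 65.556/1.9752 = 33.190 bar
a n²/V² = (1.337)(1.90)²/(2.037)² = 1.1632 bar
P = 33.190 − 1.1632 = 32.03 bar

P ≈ 32.03 bar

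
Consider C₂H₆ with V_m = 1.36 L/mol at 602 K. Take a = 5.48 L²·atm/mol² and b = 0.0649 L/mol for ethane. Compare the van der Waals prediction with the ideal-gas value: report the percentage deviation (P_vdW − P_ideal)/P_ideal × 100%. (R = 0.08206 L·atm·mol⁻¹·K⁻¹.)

-3.15 %

Ideal: P_ideal = RT/V_m = (0.08206)(602)/1.36 = 36.3236 atm
vdW: P = RT/(V_m − b) − a/V_m² = 49.4001/1.29510 − 5.48/1.84960 = 38.1438 − 2.96280 = 35.1810 atm
% deviation = (35.1810 − 36.3236)/36.3236 × 100% = -3.15%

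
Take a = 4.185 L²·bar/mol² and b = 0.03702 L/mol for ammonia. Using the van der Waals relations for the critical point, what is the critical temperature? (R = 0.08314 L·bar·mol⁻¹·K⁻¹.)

T_c ≈ 402.9 K

For a van der Waals gas, T_c = 8a/(27Rb).
T_c = 8×4.185/(27×0.08314×0.03702) = 33.480/0.083102 = 402.9 K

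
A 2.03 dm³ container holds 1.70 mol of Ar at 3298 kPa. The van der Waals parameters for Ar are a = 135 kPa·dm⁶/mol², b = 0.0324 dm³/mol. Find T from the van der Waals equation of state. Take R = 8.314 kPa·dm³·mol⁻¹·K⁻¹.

T ≈ 474.1 K

T = (P + a n²/V²)(V − nb)/(nR)
P + a n²/V² = 3298 + (135)(1.70)²/(2.03)² = 3392.7 kPa
V − nb = 2.03 − (1.70)(0.0324) = 1.9749 dm³
T = (3392.7)(1.9749)/((1.70)(8.314)) = 474.1 K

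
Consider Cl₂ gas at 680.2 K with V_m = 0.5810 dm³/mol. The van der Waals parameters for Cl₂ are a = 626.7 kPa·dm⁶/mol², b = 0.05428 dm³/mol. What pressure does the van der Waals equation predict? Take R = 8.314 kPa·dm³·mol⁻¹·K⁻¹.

P ≈ 8880 kPa

P = RT/(V_m − b) − a/V_m²
RT/(V_m − b) = (8.314)(680.2)/(0.5810 − 0.05428) = 5655.2/0.52672 = 10737 kPa
a/V_m² = 626.7/(0.5810)² = 1856.6 kPa
P = 10737 − 1856.6 = 8880 kPa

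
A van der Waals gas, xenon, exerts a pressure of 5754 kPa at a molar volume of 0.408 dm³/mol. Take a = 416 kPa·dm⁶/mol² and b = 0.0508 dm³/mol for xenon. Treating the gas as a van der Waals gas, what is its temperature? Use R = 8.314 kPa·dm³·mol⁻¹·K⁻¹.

T = (P + a/V_m²)(V_m − b)/R
P + a/V_m² = 5754 + 416/(0.408)² = 8253.0 kPa
V_m − b = 0.408 − 0.0508 = 0.35720 dm³/mol
T = (8253.0)(0.35720)/8.314 = 354.6 K

T ≈ 354.6 K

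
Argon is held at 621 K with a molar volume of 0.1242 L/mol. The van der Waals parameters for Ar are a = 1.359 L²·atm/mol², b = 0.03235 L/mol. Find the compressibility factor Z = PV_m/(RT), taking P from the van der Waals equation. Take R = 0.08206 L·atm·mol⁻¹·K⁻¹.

Z ≈ 1.137

P = RT/(V_m − b) − a/V_m² = (0.08206)(621)/(0.1242 − 0.03235) − 1.359/(0.1242)²
  = 50.959/0.091850 − 88.100 = 554.81 − 88.100 = 466.71 atm
Z = PV_m/(RT) = (466.71)(0.1242)/((0.08206)(621)) = 57.965/50.959 = 1.137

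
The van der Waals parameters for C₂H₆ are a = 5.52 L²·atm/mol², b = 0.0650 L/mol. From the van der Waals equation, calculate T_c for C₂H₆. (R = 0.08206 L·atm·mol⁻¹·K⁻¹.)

For a van der Waals gas, T_c = 8a/(27Rb).
T_c = 8×5.52/(27×0.08206×0.0650) = 44.160/0.14402 = 306.6 K

T_c ≈ 306.6 K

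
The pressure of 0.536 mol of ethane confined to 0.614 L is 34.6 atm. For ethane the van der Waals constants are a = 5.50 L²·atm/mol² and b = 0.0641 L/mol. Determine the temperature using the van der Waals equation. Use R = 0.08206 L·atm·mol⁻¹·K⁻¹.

T = (P + a n²/V²)(V − nb)/(nR)
P + a n²/V² = 34.6 + (5.50)(0.536)²/(0.614)² = 38.791 atm
V − nb = 0.614 − (0.536)(0.0641) = 0.57964 L
T = (38.791)(0.57964)/((0.536)(0.08206)) = 511.2 K

T ≈ 511.2 K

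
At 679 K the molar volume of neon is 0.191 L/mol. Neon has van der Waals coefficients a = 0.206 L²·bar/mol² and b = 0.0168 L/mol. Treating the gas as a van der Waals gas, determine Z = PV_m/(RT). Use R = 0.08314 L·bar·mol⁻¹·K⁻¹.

P = RT/(V_m − b) − a/V_m² = (0.08314)(679)/(0.191 − 0.0168) − 0.206/(0.191)²
  = 56.452/0.17420 − 5.6468 = 324.06 − 5.6468 = 318.41 bar
Z = PV_m/(RT) = (318.41)(0.191)/((0.08314)(679)) = 60.816/56.452 = 1.077

Z ≈ 1.077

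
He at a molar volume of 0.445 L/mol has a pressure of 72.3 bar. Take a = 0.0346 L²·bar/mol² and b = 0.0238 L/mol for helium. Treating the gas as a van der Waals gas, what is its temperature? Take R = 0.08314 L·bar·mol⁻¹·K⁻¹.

T ≈ 367.2 K

T = (P + a/V_m²)(V_m − b)/R
P + a/V_m² = 72.3 + 0.0346/(0.445)² = 72.475 bar
V_m − b = 0.445 − 0.0238 = 0.42120 L/mol
T = (72.475)(0.42120)/0.08314 = 367.2 K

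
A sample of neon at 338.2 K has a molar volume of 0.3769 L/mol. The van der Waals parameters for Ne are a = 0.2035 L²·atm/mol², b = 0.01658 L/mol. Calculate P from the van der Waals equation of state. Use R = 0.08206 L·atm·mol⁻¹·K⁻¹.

P = RT/(V_m − b) − a/V_m²
RT/(V_m − b) = (0.08206)(338.2)/(0.3769 − 0.01658) = 27.753/0.36032 = 77.023 atm
a/V_m² = 0.2035/(0.3769)² = 1.4326 atm
P = 77.023 − 1.4326 = 75.59 atm

P ≈ 75.59 atm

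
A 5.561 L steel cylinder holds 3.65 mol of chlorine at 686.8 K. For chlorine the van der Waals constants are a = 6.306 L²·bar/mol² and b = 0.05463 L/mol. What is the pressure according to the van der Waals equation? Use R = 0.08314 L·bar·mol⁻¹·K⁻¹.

P ≈ 36.16 bar

P = nRT/(V − nb) − a n²/V²
nRT/(V − nb) = (3.65)(0.08314)(686.8)/(5.561 − 3.65×0.05463) = 208.42/5.3616 = 38.873 bar
a n²/V² = (6.306)(3.65)²/(5.561)² = 2.7167 bar
P = 38.873 − 2.7167 = 36.16 bar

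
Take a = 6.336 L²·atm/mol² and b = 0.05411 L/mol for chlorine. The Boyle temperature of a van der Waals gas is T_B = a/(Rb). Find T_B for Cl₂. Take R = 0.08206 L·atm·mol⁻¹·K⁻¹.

T_B ≈ 1427 K

For a van der Waals gas the second virial coefficient B₂ = b − a/(RT) vanishes at T_B = a/(Rb).
T_B = 6.336/(0.08206×0.05411) = 6.336/0.0044403 = 1427 K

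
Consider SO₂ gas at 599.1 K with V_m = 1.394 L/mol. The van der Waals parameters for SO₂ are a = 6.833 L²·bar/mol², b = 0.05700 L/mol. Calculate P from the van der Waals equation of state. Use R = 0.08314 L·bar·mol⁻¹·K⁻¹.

P = RT/(V_m − b) − a/V_m²
RT/(V_m − b) = (0.08314)(599.1)/(1.394 − 0.05700) = 49.809/1.3370 = 37.254 bar
a/V_m² = 6.833/(1.394)² = 3.5163 bar
P = 37.254 − 3.5163 = 33.74 bar

P ≈ 33.74 bar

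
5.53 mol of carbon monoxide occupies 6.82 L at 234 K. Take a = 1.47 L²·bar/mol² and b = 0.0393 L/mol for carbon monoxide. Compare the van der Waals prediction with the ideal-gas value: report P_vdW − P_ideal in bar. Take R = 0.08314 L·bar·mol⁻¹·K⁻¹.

Ideal: P_ideal = nRT/V = (5.53)(0.08314)(234)/6.82 = 15.7749 bar
vdW: P = nRT/(V − nb) − a n²/V² = 107.585/6.60267 − 44.9539/46.5124 = 16.2942 − 0.966493 = 15.3277 bar
ΔP = 15.3277 − 15.7749 = -0.447 bar

ΔP ≈ -0.447 bar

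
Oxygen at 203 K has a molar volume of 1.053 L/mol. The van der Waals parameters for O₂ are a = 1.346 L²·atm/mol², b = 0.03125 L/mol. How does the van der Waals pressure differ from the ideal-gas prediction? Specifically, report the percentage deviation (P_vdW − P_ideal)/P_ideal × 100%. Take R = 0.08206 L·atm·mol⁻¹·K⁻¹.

-4.61 %

Ideal: P_ideal = RT/V_m = (0.08206)(203)/1.053 = 15.8197 atm
vdW: P = RT/(V_m − b) − a/V_m² = 16.6582/1.02175 − 1.346/1.10881 = 16.3036 − 1.21391 = 15.0897 atm
% deviation = (15.0897 − 15.8197)/15.8197 × 100% = -4.61%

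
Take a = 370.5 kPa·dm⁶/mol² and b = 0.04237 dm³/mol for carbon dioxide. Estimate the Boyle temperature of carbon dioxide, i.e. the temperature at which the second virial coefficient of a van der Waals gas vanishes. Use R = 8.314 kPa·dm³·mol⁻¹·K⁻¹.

For a van der Waals gas the second virial coefficient B₂ = b − a/(RT) vanishes at T_B = a/(Rb).
T_B = 370.5/(8.314×0.04237) = 370.5/0.35226 = 1052 K

T_B ≈ 1052 K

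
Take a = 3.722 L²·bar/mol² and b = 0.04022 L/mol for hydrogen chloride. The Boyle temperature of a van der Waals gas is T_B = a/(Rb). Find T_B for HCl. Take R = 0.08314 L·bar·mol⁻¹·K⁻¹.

For a van der Waals gas the second virial coefficient B₂ = b − a/(RT) vanishes at T_B = a/(Rb).
T_B = 3.722/(0.08314×0.04022) = 3.722/0.0033439 = 1113 K

T_B ≈ 1113 K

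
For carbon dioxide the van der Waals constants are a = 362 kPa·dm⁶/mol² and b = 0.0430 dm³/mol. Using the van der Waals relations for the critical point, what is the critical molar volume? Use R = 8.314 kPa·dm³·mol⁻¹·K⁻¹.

V_m,c ≈ 0.1290 dm³/mol

For a van der Waals gas, V_m,c = 3b.
V_m,c = 3×0.0430 = 0.1290 dm³/mol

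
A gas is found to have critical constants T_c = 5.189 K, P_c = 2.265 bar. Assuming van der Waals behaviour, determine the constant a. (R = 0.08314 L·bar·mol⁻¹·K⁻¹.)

a ≈ 0.03467 L²·bar/mol²

From T_c = 8a/(27Rb) and P_c = a/(27b²): a = 27 R² T_c²/(64 P_c).
a = 27×(0.08314)²×(5.189)²/(64×2.265) = 5.0252/144.96 = 0.03467 L²·bar/mol²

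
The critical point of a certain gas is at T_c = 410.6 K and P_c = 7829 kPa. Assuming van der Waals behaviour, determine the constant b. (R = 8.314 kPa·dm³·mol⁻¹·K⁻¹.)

b ≈ 0.05450 dm³/mol

From T_c = 8a/(27Rb) and P_c = a/(27b²): b = R T_c/(8 P_c).
b = (8.314)(410.6)/(8×7829) = 3413.7/62632 = 0.05450 dm³/mol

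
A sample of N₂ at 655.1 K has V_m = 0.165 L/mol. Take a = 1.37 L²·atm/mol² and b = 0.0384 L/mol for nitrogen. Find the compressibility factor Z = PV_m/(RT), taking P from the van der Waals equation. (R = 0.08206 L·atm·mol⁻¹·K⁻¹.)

Z ≈ 1.149

P = RT/(V_m − b) − a/V_m² = (0.08206)(655.1)/(0.165 − 0.0384) − 1.37/(0.165)²
  = 53.758/0.12660 − 50.321 = 424.63 − 50.321 = 374.31 atm
Z = PV_m/(RT) = (374.31)(0.165)/((0.08206)(655.1)) = 61.761/53.758 = 1.149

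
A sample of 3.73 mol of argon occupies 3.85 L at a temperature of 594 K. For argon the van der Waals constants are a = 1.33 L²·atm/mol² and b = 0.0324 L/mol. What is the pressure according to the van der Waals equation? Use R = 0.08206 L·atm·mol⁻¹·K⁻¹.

P = nRT/(V − nb) − a n²/V²
nRT/(V − nb) = (3.73)(0.08206)(594)/(3.85 − 3.73×0.0324) = 181.81/3.7291 = 48.754 atm
a n²/V² = (1.33)(3.73)²/(3.85)² = 1.2484 atm
P = 48.754 − 1.2484 = 47.51 atm

P ≈ 47.51 atm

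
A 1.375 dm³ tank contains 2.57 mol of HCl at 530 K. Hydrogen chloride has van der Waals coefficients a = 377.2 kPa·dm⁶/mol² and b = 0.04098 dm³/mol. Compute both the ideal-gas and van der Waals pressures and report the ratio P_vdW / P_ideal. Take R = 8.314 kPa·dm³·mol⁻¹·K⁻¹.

P_vdW / P_ideal ≈ 0.9230

Ideal: P_ideal = nRT/V = (2.57)(8.314)(530)/1.375 = 8236.00 kPa
vdW: P = nRT/(V − nb) − a n²/V² = 11324.5/1.26968 − 2491.37/1.89063 = 8919.18 − 1317.75 = 7601.43 kPa
Ratio = 7601.43/8236.00 = 0.9230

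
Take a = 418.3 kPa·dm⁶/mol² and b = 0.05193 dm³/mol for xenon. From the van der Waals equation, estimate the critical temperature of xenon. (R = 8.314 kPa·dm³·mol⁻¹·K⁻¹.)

T_c ≈ 287.1 K

For a van der Waals gas, T_c = 8a/(27Rb).
T_c = 8×418.3/(27×8.314×0.05193) = 3346.4/11.657 = 287.1 K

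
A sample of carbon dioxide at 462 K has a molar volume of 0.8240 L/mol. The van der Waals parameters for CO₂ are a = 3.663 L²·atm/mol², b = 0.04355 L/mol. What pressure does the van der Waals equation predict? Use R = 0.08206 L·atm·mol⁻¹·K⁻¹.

P = RT/(V_m − b) − a/V_m²
RT/(V_m − b) = (0.08206)(462)/(0.8240 − 0.04355) = 37.912/0.78045 = 48.577 atm
a/V_m² = 3.663/(0.8240)² = 5.3949 atm
P = 48.577 − 5.3949 = 43.18 atm

P ≈ 43.18 atm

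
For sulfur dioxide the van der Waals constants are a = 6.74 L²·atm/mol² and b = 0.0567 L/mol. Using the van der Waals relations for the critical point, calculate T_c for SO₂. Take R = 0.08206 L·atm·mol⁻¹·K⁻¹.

T_c ≈ 429.2 K

For a van der Waals gas, T_c = 8a/(27Rb).
T_c = 8×6.74/(27×0.08206×0.0567) = 53.920/0.12563 = 429.2 K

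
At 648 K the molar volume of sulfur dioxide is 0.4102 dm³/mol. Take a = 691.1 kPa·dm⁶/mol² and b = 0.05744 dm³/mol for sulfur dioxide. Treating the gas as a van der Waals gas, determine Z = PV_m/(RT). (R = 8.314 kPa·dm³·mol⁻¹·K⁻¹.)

Z ≈ 0.8501

P = RT/(V_m − b) − a/V_m² = (8.314)(648)/(0.4102 − 0.05744) − 691.1/(0.4102)²
  = 5387.5/0.35276 − 4107.2 = 15272 − 4107.2 = 11165 kPa
Z = PV_m/(RT) = (11165)(0.4102)/((8.314)(648)) = 4579.9/5387.5 = 0.8501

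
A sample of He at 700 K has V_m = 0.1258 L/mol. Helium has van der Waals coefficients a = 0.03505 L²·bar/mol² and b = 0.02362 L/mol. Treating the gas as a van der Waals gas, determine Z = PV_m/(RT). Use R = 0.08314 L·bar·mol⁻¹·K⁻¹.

Z ≈ 1.226

P = RT/(V_m − b) − a/V_m² = (0.08314)(700)/(0.1258 − 0.02362) − 0.03505/(0.1258)²
  = 58.198/0.10218 − 2.2148 = 569.56 − 2.2148 = 567.35 bar
Z = PV_m/(RT) = (567.35)(0.1258)/((0.08314)(700)) = 71.373/58.198 = 1.226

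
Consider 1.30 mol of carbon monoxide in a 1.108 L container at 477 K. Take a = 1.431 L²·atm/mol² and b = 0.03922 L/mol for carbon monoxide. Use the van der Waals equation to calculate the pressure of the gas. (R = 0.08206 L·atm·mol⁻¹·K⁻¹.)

P = nRT/(V − nb) − a n²/V²
nRT/(V − nb) = (1.30)(0.08206)(477)/(1.108 − 1.30×0.03922) = 50.885/1.0570 = 48.141 atm
a n²/V² = (1.431)(1.30)²/(1.108)² = 1.9699 atm
P = 48.141 − 1.9699 = 46.17 atm

P ≈ 46.17 atm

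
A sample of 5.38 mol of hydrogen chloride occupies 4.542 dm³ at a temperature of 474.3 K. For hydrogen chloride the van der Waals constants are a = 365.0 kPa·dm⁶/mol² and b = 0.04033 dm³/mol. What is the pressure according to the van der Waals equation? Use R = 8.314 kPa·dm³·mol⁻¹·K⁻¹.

P ≈ 4393 kPa

P = nRT/(V − nb) − a n²/V²
nRT/(V − nb) = (5.38)(8.314)(474.3)/(4.542 − 5.38×0.04033) = 21215/4.3250 = 4905.2 kPa
a n²/V² = (365.0)(5.38)²/(4.542)² = 512.11 kPa
P = 4905.2 − 512.11 = 4393 kPa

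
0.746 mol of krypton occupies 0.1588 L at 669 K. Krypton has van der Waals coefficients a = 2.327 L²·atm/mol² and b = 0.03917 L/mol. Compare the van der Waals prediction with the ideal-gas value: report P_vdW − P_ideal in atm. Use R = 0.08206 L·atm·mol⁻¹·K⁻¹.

Ideal: P_ideal = nRT/V = (0.746)(0.08206)(669)/0.1588 = 257.897 atm
vdW: P = nRT/(V − nb) − a n²/V² = 40.9540/0.129579 − 1.29501/0.0252174 = 316.054 − 51.3538 = 264.700 atm
ΔP = 264.700 − 257.897 = 6.80 atm

ΔP ≈ 6.80 atm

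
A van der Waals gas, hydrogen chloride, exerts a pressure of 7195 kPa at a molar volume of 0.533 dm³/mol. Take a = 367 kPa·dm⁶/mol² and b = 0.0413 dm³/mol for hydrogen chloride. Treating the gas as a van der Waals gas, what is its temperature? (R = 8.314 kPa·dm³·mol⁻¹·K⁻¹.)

T = (P + a/V_m²)(V_m − b)/R
P + a/V_m² = 7195 + 367/(0.533)² = 8486.8 kPa
V_m − b = 0.533 − 0.0413 = 0.49170 dm³/mol
T = (8486.8)(0.49170)/8.314 = 501.9 K

T ≈ 501.9 K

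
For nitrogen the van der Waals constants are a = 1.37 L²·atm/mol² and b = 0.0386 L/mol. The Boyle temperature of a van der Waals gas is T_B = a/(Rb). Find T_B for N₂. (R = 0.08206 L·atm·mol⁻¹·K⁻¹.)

T_B ≈ 432.5 K

For a van der Waals gas the second virial coefficient B₂ = b − a/(RT) vanishes at T_B = a/(Rb).
T_B = 1.37/(0.08206×0.0386) = 1.37/0.0031675 = 432.5 K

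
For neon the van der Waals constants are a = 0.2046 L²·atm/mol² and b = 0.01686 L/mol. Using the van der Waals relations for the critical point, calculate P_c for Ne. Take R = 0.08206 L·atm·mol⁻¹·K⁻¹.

For a van der Waals gas, P_c = a/(27b²).
P_c = 0.2046/(27×(0.01686)²) = 0.2046/0.0076750 = 26.66 atm

P_c ≈ 26.66 atm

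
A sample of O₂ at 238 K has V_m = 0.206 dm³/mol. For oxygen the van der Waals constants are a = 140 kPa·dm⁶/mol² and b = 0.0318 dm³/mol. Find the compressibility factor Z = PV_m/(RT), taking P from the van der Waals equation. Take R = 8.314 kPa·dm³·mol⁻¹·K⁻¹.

P = RT/(V_m − b) − a/V_m² = (8.314)(238)/(0.206 − 0.0318) − 140/(0.206)²
  = 1978.7/0.17420 − 3299.1 = 11359 − 3299.1 = 8060 kPa
Z = PV_m/(RT) = (8060)(0.206)/((8.314)(238)) = 1660.4/1978.7 = 0.8391

Z ≈ 0.8391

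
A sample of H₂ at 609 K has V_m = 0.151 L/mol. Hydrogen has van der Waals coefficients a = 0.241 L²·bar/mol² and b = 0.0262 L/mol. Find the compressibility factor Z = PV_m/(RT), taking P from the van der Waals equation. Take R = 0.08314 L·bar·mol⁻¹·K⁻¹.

P = RT/(V_m − b) − a/V_m² = (0.08314)(609)/(0.151 − 0.0262) − 0.241/(0.151)²
  = 50.632/0.12480 − 10.570 = 405.71 − 10.570 = 395.14 bar
Z = PV_m/(RT) = (395.14)(0.151)/((0.08314)(609)) = 59.666/50.632 = 1.178

Z ≈ 1.178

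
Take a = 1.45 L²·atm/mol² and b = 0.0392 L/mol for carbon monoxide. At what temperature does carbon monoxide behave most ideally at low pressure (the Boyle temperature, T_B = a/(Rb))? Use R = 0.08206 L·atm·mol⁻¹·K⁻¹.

For a van der Waals gas the second virial coefficient B₂ = b − a/(RT) vanishes at T_B = a/(Rb).
T_B = 1.45/(0.08206×0.0392) = 1.45/0.0032168 = 450.8 K

T_B ≈ 450.8 K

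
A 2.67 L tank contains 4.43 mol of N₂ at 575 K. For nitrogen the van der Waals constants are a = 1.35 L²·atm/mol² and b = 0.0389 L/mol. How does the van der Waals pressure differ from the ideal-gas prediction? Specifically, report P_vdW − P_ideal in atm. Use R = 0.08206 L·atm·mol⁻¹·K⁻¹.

Ideal: P_ideal = nRT/V = (4.43)(0.08206)(575)/2.67 = 78.2874 atm
vdW: P = nRT/(V − nb) − a n²/V² = 209.027/2.49767 − 26.4936/7.12890 = 83.6888 − 3.71637 = 79.9724 atm
ΔP = 79.9724 − 78.2874 = 1.685 atm

ΔP ≈ 1.685 atm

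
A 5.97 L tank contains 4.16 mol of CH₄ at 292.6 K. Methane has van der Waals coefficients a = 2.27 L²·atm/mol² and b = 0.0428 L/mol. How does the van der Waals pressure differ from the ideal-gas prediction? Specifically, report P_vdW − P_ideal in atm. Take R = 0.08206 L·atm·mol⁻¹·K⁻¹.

Ideal: P_ideal = nRT/V = (4.16)(0.08206)(292.6)/5.97 = 16.7311 atm
vdW: P = nRT/(V − nb) − a n²/V² = 99.8847/5.79195 − 39.2837/35.6409 = 17.2454 − 1.10221 = 16.1432 atm
ΔP = 16.1432 − 16.7311 = -0.588 atm

ΔP ≈ -0.588 atm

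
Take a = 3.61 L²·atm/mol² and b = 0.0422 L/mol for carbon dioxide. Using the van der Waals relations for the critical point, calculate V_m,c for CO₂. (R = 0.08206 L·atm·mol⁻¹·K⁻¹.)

For a van der Waals gas, V_m,c = 3b.
V_m,c = 3×0.0422 = 0.1266 L/mol

V_m,c ≈ 0.1266 L/mol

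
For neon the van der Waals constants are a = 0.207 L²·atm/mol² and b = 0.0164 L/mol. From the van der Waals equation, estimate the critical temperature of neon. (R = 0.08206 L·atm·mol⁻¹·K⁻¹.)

T_c ≈ 45.57 K

For a van der Waals gas, T_c = 8a/(27Rb).
T_c = 8×0.207/(27×0.08206×0.0164) = 1.6560/0.036336 = 45.57 K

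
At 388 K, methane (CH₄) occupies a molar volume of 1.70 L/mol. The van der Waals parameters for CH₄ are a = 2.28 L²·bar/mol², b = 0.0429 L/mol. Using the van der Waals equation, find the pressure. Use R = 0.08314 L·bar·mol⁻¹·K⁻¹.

P = RT/(V_m − b) − a/V_m²
RT/(V_m − b) = (0.08314)(388)/(1.70 − 0.0429) = 32.258/1.6571 = 19.467 bar
a/V_m² = 2.28/(1.70)² = 0.78893 bar
P = 19.467 − 0.78893 = 18.68 bar

P ≈ 18.68 bar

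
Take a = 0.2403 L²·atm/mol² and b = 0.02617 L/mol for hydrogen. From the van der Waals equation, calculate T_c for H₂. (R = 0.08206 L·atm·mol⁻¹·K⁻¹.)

For a van der Waals gas, T_c = 8a/(27Rb).
T_c = 8×0.2403/(27×0.08206×0.02617) = 1.9224/0.057983 = 33.15 K

T_c ≈ 33.15 K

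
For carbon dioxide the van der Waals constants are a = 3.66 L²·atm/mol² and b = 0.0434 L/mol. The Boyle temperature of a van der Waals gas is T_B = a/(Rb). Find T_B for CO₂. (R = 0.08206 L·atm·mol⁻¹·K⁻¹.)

T_B ≈ 1028 K

For a van der Waals gas the second virial coefficient B₂ = b − a/(RT) vanishes at T_B = a/(Rb).
T_B = 3.66/(0.08206×0.0434) = 3.66/0.0035614 = 1028 K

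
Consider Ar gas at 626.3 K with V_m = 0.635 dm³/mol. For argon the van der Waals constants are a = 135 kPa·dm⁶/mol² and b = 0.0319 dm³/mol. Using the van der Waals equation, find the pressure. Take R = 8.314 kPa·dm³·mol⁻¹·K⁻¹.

P = RT/(V_m − b) − a/V_m²
RT/(V_m − b) = (8.314)(626.3)/(0.635 − 0.0319) = 5207.1/0.60310 = 8633.9 kPa
a/V_m² = 135/(0.635)² = 334.80 kPa
P = 8633.9 − 334.80 = 8299 kPa

P ≈ 8299 kPa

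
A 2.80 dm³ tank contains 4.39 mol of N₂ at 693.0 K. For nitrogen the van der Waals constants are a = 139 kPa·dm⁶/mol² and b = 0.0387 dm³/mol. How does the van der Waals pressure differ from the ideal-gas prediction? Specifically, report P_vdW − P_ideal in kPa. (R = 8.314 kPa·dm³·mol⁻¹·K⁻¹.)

Ideal: P_ideal = nRT/V = (4.39)(8.314)(693.0)/2.80 = 9033.37 kPa
vdW: P = nRT/(V − nb) − a n²/V² = 25293.4/2.63011 − 2678.82/7.84000 = 9616.86 − 341.686 = 9275.17 kPa
ΔP = 9275.17 − 9033.37 = 241.8 kPa

ΔP ≈ 241.8 kPa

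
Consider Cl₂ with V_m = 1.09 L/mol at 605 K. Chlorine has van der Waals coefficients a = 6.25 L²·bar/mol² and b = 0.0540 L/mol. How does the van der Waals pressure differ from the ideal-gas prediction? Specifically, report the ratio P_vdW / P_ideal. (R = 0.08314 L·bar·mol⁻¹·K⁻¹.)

Ideal: P_ideal = RT/V_m = (0.08314)(605)/1.09 = 46.1465 bar
vdW: P = RT/(V_m − b) − a/V_m² = 50.2997/1.03600 − 6.25/1.18810 = 48.5518 − 5.26050 = 43.2913 bar
Ratio = 43.2913/46.1465 = 0.9381

P_vdW / P_ideal ≈ 0.9381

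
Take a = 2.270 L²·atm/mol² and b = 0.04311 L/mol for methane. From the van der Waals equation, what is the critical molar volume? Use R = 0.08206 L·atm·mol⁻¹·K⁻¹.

V_m,c ≈ 0.1293 L/mol

For a van der Waals gas, V_m,c = 3b.
V_m,c = 3×0.04311 = 0.1293 L/mol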